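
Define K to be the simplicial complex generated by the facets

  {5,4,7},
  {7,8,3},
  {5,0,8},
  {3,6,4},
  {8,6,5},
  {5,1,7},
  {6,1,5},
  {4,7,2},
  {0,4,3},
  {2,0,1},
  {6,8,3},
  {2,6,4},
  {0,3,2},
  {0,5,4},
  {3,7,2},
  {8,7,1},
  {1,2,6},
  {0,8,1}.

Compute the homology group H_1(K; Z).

Take the total order 0 < 1 < 2 < 3 < 4 < 5 < 6 < 7 < 8 on the vertex set. Then K (dimension 2) consists of the simplices:

  0-simplices (9): [0], [1], [2], [3], [4], [5], [6], [7], [8]
  1-simplices (27): (27 of them)
  2-simplices (18): [0,1,2], [0,1,8], [0,2,3], [0,3,4], [0,4,5], [0,5,8], [1,2,6], [1,5,6], [1,5,7], [1,7,8], [2,3,7], [2,4,6], [2,4,7], [3,4,6], [3,6,8], [3,7,8], [4,5,7], [5,6,8]

Hence C_0 ≅ Z^9, C_1 ≅ Z^27, C_2 ≅ Z^18.

∂_1: C_1 → C_0 sends each edge [p,q] (with p < q) to q − p.
The resulting 9×27 matrix has rank 8, and its Smith normal form has invariant factors (1,1,1,1,1,1,1,1).

The boundary map ∂_2: C_2 → C_1 maps a triangle to the signed sum of its edges. For instance
  ∂[3,6,8] = [6,8] − [3,8] + [3,6],
  ∂[2,4,6] = [4,6] − [2,6] + [2,4].
As a 27×18 matrix over Z this has rank 18, with invariant factors (1,1,1,1,1,1,1,1,1,1,1,1,1,1,1,1,1,2).

Computing H_k = (kernel of ∂_k) / (image of ∂_{k+1}):

  H_1: rank ker ∂_1 − rank ∂_2 = (27 − 8) − 18 = 1, and ∂_2 has invariant factor 2 > 1, so H_1 = Z ⊕ Z/2Z.

(K is a triangulation of the Klein bottle.)

H_1 = Z ⊕ Z/2Z.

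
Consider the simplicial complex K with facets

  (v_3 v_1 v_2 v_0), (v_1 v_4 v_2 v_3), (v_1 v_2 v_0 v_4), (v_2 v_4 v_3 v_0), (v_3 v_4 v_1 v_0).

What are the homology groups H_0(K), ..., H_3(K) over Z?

H_0 ≅ Z,  H_1 = 0,  H_2 = 0,  H_3 ≅ Z.

Take the total order v_0 < v_1 < v_2 < v_3 < v_4 on the vertex set. Then K (dimension 3) consists of the simplices:

  0-simplices (5): [v_0], [v_1], [v_2], [v_3], [v_4]
  1-simplices (10): [v_0,v_1], [v_0,v_2], [v_0,v_3], [v_0,v_4], [v_1,v_2], [v_1,v_3], [v_1,v_4], [v_2,v_3], [v_2,v_4], [v_3,v_4]
  2-simplices (10): [v_0,v_1,v_2], [v_0,v_1,v_3], [v_0,v_1,v_4], [v_0,v_2,v_3], [v_0,v_2,v_4], [v_0,v_3,v_4], [v_1,v_2,v_3], [v_1,v_2,v_4], [v_1,v_3,v_4], [v_2,v_3,v_4]
  3-simplices (5): [v_0,v_1,v_2,v_3], [v_0,v_1,v_2,v_4], [v_0,v_1,v_3,v_4], [v_0,v_2,v_3,v_4], [v_1,v_2,v_3,v_4]

so the chain groups are C_0 ≅ Z^5, C_1 ≅ Z^10, C_2 ≅ Z^10, C_3 ≅ Z^5.

Boundary ∂_1: C_1 → C_0 maps an edge to its endpoints' difference, ∂[p,q] = q − p. For instance
  ∂[v_1,v_3] = [v_3] − [v_1].
The 5×10 boundary matrix has rank 4 and Smith normal form diag(1,1,1,1).

The boundary map ∂_2: C_2 → C_1 acts by ∂[p,q,r] = [q,r] − [p,r] + [p,q]. For instance
  ∂[v_0,v_1,v_4] = [v_1,v_4] − [v_0,v_4] + [v_0,v_1],
  ∂[v_0,v_2,v_3] = [v_2,v_3] − [v_0,v_3] + [v_0,v_2].
As a 10×10 matrix over Z this has rank 6, with invariant factors (1,1,1,1,1,1).

Boundary ∂_3: C_3 → C_2 sends each 3-simplex σ to the alternating sum Σ_i (−1)^i (σ with its i-th vertex removed). For instance
  ∂[v_0,v_1,v_2,v_3] = [v_1,v_2,v_3] − [v_0,v_2,v_3] + [v_0,v_1,v_3] − [v_0,v_1,v_2],
  ∂[v_0,v_1,v_3,v_4] = [v_1,v_3,v_4] − [v_0,v_3,v_4] + [v_0,v_1,v_4] − [v_0,v_1,v_3].
The 10×5 boundary matrix has rank 4 and Smith normal form diag(1,1,1,1).

Now H_k = ker ∂_k / im ∂_{k+1}, so:

  H_0: rank C_0 − rank ∂_1 = 5 − 4 = 1, and the invariant factors of ∂_1 are all 1, so H_0 = Z.
  H_1: rank ker ∂_1 − rank ∂_2 = (10 − 4) − 6 = 0, and the invariant factors of ∂_2 are all 1, so H_1 = 0.
  H_2: rank ker ∂_2 − rank ∂_3 = (10 − 6) − 4 = 0, and the invariant factors of ∂_3 are all 1, so H_2 = 0.
  H_3: rank ker ∂_3 − rank ∂_4 = (5 − 4) − 0 = 1, and there is no ∂_4, so H_3 = Z.

As a check, the Euler characteristic is 5 − 10 + 10 − 5 = 0, which agrees with 1 − 0 + 0 − 1 = 0.
(K is a triangulation of the 3-sphere S^3.)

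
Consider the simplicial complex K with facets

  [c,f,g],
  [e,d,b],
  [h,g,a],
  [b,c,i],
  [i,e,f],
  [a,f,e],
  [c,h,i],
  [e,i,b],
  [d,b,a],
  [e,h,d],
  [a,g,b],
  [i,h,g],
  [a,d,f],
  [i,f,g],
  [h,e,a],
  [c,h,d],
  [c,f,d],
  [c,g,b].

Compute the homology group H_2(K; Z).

H_2 ≅ 0.

Take the total order a < b < c < d < e < f < g < h < i on the vertex set. Then K (dimension 2) consists of the simplices:

  0-simplices (9): a, b, c, d, e, f, g, h, i
  1-simplices (27): ab, ad, ae, af, ag, ah, bc, bd, be, bg, bi, cd, cf, cg, ch, ci, de, df, dh, ef, eh, ei, fg, fi, gh, gi, hi
  2-simplices (18): abd, abg, adf, aef, aeh, agh, bcg, bci, bde, bei, cdf, cdh, cfg, chi, deh, efi, fgi, ghi

giving chain groups C_0 ≅ Z^9, C_1 ≅ Z^27, C_2 ≅ Z^18.

Boundary ∂_1: C_1 → C_0 maps an edge to its endpoints' difference, ∂[p,q] = q − p.
This gives a 9×27 integer matrix of rank 8; reducing to Smith normal form yields diagonal entries (1,1,1,1,1,1,1,1).

The boundary map ∂_2: C_2 → C_1 acts by ∂[p,q,r] = [q,r] − [p,r] + [p,q]. For instance
  ∂abg = bg − ag + ab,
  ∂abd = bd − ad + ab.
As a 27×18 matrix over Z this has rank 18, with invariant factors (1,1,1,1,1,1,1,1,1,1,1,1,1,1,1,1,1,2).

From H_k ≅ ker(∂_k) / im(∂_{k+1}) we obtain:

  H_2: rank ker ∂_2 − rank ∂_3 = (18 − 18) − 0 = 0, and there is no ∂_3, so H_2 = 0.

(K is a triangulation of the Klein bottle.)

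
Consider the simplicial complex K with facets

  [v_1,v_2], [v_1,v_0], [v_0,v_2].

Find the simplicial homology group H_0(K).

Fix the vertex order v_0 < v_1 < v_2 and write every simplex with vertices in increasing order. Then dim K = 1 and the simplices of K are:

  0-simplices (3): [v_0], [v_1], [v_2]
  1-simplices (3): [v_0,v_1], [v_0,v_2], [v_1,v_2]

Hence C_0 ≅ Z^3, C_1 ≅ Z^3.

Boundary ∂_1: C_1 → C_0 maps an edge to its endpoints' difference, ∂[p,q] = q − p. For instance
  ∂[v_1,v_2] = [v_2] − [v_1].
The 3×3 boundary matrix has rank 2 and Smith normal form diag(1,1).

From H_k ≅ ker(∂_k) / im(∂_{k+1}) we obtain:

  H_0: rank C_0 − rank ∂_1 = 3 − 2 = 1, and the invariant factors of ∂_1 are all 1, so H_0 ≅ Z.

H_0 ≅ Z.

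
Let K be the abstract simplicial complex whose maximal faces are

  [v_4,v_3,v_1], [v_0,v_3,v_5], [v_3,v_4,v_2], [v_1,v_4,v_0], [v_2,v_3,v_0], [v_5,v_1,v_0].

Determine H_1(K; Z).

H_1 ≅ Z.

Take the total order v_0 < v_1 < v_2 < v_3 < v_4 < v_5 on the vertex set. Then K (dimension 2) consists of the simplices:

  0-simplices (6): [v_0], [v_1], [v_2], [v_3], [v_4], [v_5]
  1-simplices (12): [v_0,v_1], [v_0,v_2], [v_0,v_3], [v_0,v_4], [v_0,v_5], [v_1,v_3], [v_1,v_4], [v_1,v_5], [v_2,v_3], [v_2,v_4], [v_3,v_4], [v_3,v_5]
  2-simplices (6): [v_0,v_1,v_4], [v_0,v_1,v_5], [v_0,v_2,v_3], [v_0,v_3,v_5], [v_1,v_3,v_4], [v_2,v_3,v_4]

Hence C_0 ≅ Z^6, C_1 ≅ Z^12, C_2 ≅ Z^6.

The boundary map ∂_1: C_1 → C_0 is given by ∂[p,q] = [q] − [p].
The resulting 6×12 matrix has rank 5, and its Smith normal form has invariant factors (1,1,1,1,1).

∂_2: C_2 → C_1 sends each 2-simplex [p,q,r] to [q,r] − [p,r] + [p,q]. For instance
  ∂[v_2,v_3,v_4] = [v_3,v_4] − [v_2,v_4] + [v_2,v_3],
  ∂[v_1,v_3,v_4] = [v_3,v_4] − [v_1,v_4] + [v_1,v_3].
This gives a 12×6 integer matrix of rank 6; reducing to Smith normal form yields diagonal entries (1,1,1,1,1,1).

Now H_k = ker ∂_k / im ∂_{k+1}, so:

  H_1: rank ker ∂_1 − rank ∂_2 = (12 − 5) − 6 = 1, and the invariant factors of ∂_2 are all 1, so H_1 = Z.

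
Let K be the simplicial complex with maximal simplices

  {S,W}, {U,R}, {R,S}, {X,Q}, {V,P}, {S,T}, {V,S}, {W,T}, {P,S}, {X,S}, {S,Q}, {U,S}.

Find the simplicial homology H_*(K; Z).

H_0 ≅ Z,  H_1 ≅ Z^4.

We work with the vertex ordering P < Q < R < S < T < U < V < W < X. The simplices of K, each written with vertices in increasing order, are:

  0-simplices (9): P, Q, R, S, T, U, V, W, X
  1-simplices (12): PS, PV, QS, QX, RS, RU, ST, SU, SV, SW, SX, TW

Hence C_0 ≅ Z^9, C_1 ≅ Z^12.

Boundary ∂_1: C_1 → C_0 is given by ∂[p,q] = [q] − [p].
The resulting 9×12 matrix has rank 8, and its Smith normal form has invariant factors (1,1,1,1,1,1,1,1).

Reading off H_k = ker ∂_k / im ∂_{k+1}:

  H_0: rank C_0 − rank ∂_1 = 9 − 8 = 1, and the invariant factors of ∂_1 are all 1, so H_0 ≅ Z.
  H_1: rank ker ∂_1 − rank ∂_2 = (12 − 8) − 0 = 4, and there is no ∂_2, so H_1 ≅ Z^4.

As a check, the Euler characteristic is 9 − 12 = -3, which agrees with 1 − 4 = -3.
(K is a triangulation of a wedge of 4 circles.)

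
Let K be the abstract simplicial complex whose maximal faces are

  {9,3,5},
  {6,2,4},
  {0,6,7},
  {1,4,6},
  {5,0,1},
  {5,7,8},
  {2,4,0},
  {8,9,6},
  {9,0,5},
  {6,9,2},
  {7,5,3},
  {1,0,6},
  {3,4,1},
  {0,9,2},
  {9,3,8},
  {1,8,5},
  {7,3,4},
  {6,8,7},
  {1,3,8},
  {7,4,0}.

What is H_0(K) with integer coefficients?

Take the total order 0 < 1 < 2 < 3 < 4 < 5 < 6 < 7 < 8 < 9 on the vertex set. Then K (dimension 2) consists of the simplices:

  0-simplices (10): [0], [1], [2], [3], [4], [5], [6], [7], [8], [9]
  1-simplices (30): (30 of them)
  2-simplices (20): (20 of them)

so the chain groups are C_0 ≅ Z^10, C_1 ≅ Z^30, C_2 ≅ Z^20.

The boundary map ∂_1: C_1 → C_0 maps an edge to its endpoints' difference, ∂[p,q] = q − p. For instance
  ∂[6,8] = [8] − [6].
This gives a 10×30 integer matrix of rank 9; reducing to Smith normal form yields diagonal entries (1,1,1,1,1,1,1,1,1).

∂_2: C_2 → C_1 sends each 2-simplex [p,q,r] to [q,r] − [p,r] + [p,q]. For instance
  ∂[6,8,9] = [8,9] − [6,9] + [6,8],
  ∂[2,6,9] = [6,9] − [2,9] + [2,6].
As a 30×20 matrix over Z this has rank 20, with invariant factors (1,1,1,1,1,1,1,1,1,1,1,1,1,1,1,1,1,1,1,2).

Reading off H_k = ker ∂_k / im ∂_{k+1}:

  H_0: rank C_0 − rank ∂_1 = 10 − 9 = 1, and the invariant factors of ∂_1 are all 1, so H_0 = Z.

H_0 = Z.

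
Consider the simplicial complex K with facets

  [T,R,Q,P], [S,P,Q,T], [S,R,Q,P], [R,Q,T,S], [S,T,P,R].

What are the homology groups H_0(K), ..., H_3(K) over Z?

H_0 ≅ Z,  H_1 = 0,  H_2 = 0,  H_3 ≅ Z.

Fix the vertex order P < Q < R < S < T and write every simplex with vertices in increasing order. Then dim K = 3 and the simplices of K are:

  0-simplices (5): P, Q, R, S, T
  1-simplices (10): PQ, PR, PS, PT, QR, QS, QT, RS, RT, ST
  2-simplices (10): PQR, PQS, PQT, PRS, PRT, PST, QRS, QRT, QST, RST
  3-simplices (5): PQRS, PQRT, PQST, PRST, QRST

so the chain groups are C_0 ≅ Z^5, C_1 ≅ Z^10, C_2 ≅ Z^10, C_3 ≅ Z^5.

The boundary map ∂_1: C_1 → C_0 maps an edge to its endpoints' difference, ∂[p,q] = q − p. For instance
  ∂PR = R − P.
This gives a 5×10 integer matrix of rank 4; reducing to Smith normal form yields diagonal entries (1,1,1,1).

∂_2: C_2 → C_1 acts by ∂[p,q,r] = [q,r] − [p,r] + [p,q]. For instance
  ∂PST = ST − PT + PS,
  ∂QST = ST − QT + QS.
This gives a 10×10 integer matrix of rank 6; reducing to Smith normal form yields diagonal entries (1,1,1,1,1,1).

The boundary map ∂_3: C_3 → C_2 sends each 3-simplex σ to the alternating sum Σ_i (−1)^i (σ with its i-th vertex removed). For instance
  ∂PQST = QST − PST + PQT − PQS,
  ∂PQRT = QRT − PRT + PQT − PQR.
This gives a 10×5 integer matrix of rank 4; reducing to Smith normal form yields diagonal entries (1,1,1,1).

From H_k ≅ ker(∂_k) / im(∂_{k+1}) we obtain:

  H_0: rank C_0 − rank ∂_1 = 5 − 4 = 1, and the invariant factors of ∂_1 are all 1, so H_0 ≅ Z.
  H_1: rank ker ∂_1 − rank ∂_2 = (10 − 4) − 6 = 0, and the invariant factors of ∂_2 are all 1, so H_1 ≅ 0.
  H_2: rank ker ∂_2 − rank ∂_3 = (10 − 6) − 4 = 0, and the invariant factors of ∂_3 are all 1, so H_2 ≅ 0.
  H_3: rank ker ∂_3 − rank ∂_4 = (5 − 4) − 0 = 1, and there is no ∂_4, so H_3 ≅ Z.

(K is a triangulation of the 3-sphere S^3.)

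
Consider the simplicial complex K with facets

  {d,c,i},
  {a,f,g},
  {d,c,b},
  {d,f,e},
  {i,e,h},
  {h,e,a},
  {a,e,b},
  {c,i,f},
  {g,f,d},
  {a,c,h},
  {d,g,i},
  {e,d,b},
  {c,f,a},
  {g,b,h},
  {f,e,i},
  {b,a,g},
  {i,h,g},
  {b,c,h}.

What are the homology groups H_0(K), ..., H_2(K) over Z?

Fix the vertex order a < b < c < d < e < f < g < h < i and write every simplex with vertices in increasing order. Then dim K = 2 and the simplices of K are:

  0-simplices (9): a, b, c, d, e, f, g, h, i
  1-simplices (27): ab, ac, ae, af, ag, ah, bc, bd, be, bg, bh, cd, cf, ch, ci, de, df, dg, di, ef, eh, ei, fg, fi, gh, gi, hi
  2-simplices (18): abe, abg, acf, ach, aeh, afg, bcd, bch, bde, bgh, cdi, cfi, def, dfg, dgi, efi, ehi, ghi

so the chain groups are C_0 ≅ Z^9, C_1 ≅ Z^27, C_2 ≅ Z^18.

The boundary map ∂_1: C_1 → C_0 is given by ∂[p,q] = [q] − [p].
This gives a 9×27 integer matrix of rank 8; reducing to Smith normal form yields diagonal entries (1,1,1,1,1,1,1,1).

∂_2: C_2 → C_1 sends each 2-simplex [p,q,r] to [q,r] − [p,r] + [p,q]. For instance
  ∂cfi = fi − ci + cf,
  ∂acf = cf − af + ac.
This gives a 27×18 integer matrix of rank 18; reducing to Smith normal form yields diagonal entries (1,1,1,1,1,1,1,1,1,1,1,1,1,1,1,1,1,2).

Reading off H_k = ker ∂_k / im ∂_{k+1}:

  H_0: rank C_0 − rank ∂_1 = 9 − 8 = 1, and the invariant factors of ∂_1 are all 1, so H_0 = Z.
  H_1: rank ker ∂_1 − rank ∂_2 = (27 − 8) − 18 = 1, and ∂_2 has invariant factor 2 > 1, so H_1 = Z × Z/2.
  H_2: rank ker ∂_2 − rank ∂_3 = (18 − 18) − 0 = 0, and there is no ∂_3, so H_2 = 0.

(K is a triangulation of the Klein bottle.)

H_0 ≅ Z,  H_1 ≅ Z × Z/2,  H_2 = 0.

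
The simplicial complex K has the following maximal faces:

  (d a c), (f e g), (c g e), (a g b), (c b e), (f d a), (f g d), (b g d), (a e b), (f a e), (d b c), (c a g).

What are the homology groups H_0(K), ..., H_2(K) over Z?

Fix the vertex order a < b < c < d < e < f < g and write every simplex with vertices in increasing order. Then dim K = 2 and the simplices of K are:

  0-simplices (7): a, b, c, d, e, f, g
  1-simplices (18): ab, ac, ad, ae, af, ag, bc, bd, be, bg, cd, ce, cg, df, dg, ef, eg, fg
  2-simplices (12): abe, abg, acd, acg, adf, aef, bcd, bce, bdg, ceg, dfg, efg

Hence C_0 ≅ Z^7, C_1 ≅ Z^18, C_2 ≅ Z^12.

∂_1: C_1 → C_0 sends each edge [p,q] (with p < q) to q − p. For instance
  ∂df = f − d.
This gives a 7×18 integer matrix of rank 6; reducing to Smith normal form yields diagonal entries (1,1,1,1,1,1).

The boundary map ∂_2: C_2 → C_1 acts by ∂[p,q,r] = [q,r] − [p,r] + [p,q]. For instance
  ∂abg = bg − ag + ab,
  ∂abe = be − ae + ab.
The resulting 18×12 matrix has rank 12, and its Smith normal form has invariant factors (1,1,1,1,1,1,1,1,1,1,1,2).

Reading off H_k = ker ∂_k / im ∂_{k+1}:

  H_0: rank C_0 − rank ∂_1 = 7 − 6 = 1, and the invariant factors of ∂_1 are all 1, so H_0 = Z.
  H_1: rank ker ∂_1 − rank ∂_2 = (18 − 6) − 12 = 0, and ∂_2 has invariant factor 2 > 1, so H_1 = Z_2.
  H_2: rank ker ∂_2 − rank ∂_3 = (12 − 12) − 0 = 0, and there is no ∂_3, so H_2 = 0.

As a check, the Euler characteristic is 7 − 18 + 12 = 1, which agrees with 1 − 0 + 0 = 1.

H_0 = Z,  H_1 = Z_2,  H_2 = 0.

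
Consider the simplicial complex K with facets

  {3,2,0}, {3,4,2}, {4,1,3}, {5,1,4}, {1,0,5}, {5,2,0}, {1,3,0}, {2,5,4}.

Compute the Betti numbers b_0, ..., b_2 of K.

Take the total order 0 < 1 < 2 < 3 < 4 < 5 on the vertex set. Then K (dimension 2) consists of the simplices:

  0-simplices (6): [0], [1], [2], [3], [4], [5]
  1-simplices (12): [0,1], [0,2], [0,3], [0,5], [1,3], [1,4], [1,5], [2,3], [2,4], [2,5], [3,4], [4,5]
  2-simplices (8): [0,1,3], [0,1,5], [0,2,3], [0,2,5], [1,3,4], [1,4,5], [2,3,4], [2,4,5]

so the chain groups are C_0 ≅ Z^6, C_1 ≅ Z^12, C_2 ≅ Z^8.

Boundary ∂_1: C_1 → C_0 is given by ∂[p,q] = [q] − [p]. For instance
  ∂[2,4] = [4] − [2].
The resulting 6×12 matrix has rank 5, and its Smith normal form has invariant factors (1,1,1,1,1).

Boundary ∂_2: C_2 → C_1 maps a triangle to the signed sum of its edges. For instance
  ∂[1,4,5] = [4,5] − [1,5] + [1,4],
  ∂[1,3,4] = [3,4] − [1,4] + [1,3].
The resulting 12×8 matrix has rank 7, and its Smith normal form has invariant factors (1,1,1,1,1,1,1).

From H_k ≅ ker(∂_k) / im(∂_{k+1}) we obtain:

  H_0: rank C_0 − rank ∂_1 = 6 − 5 = 1, and the invariant factors of ∂_1 are all 1, so H_0 = Z.
  H_1: rank ker ∂_1 − rank ∂_2 = (12 − 5) − 7 = 0, and the invariant factors of ∂_2 are all 1, so H_1 = 0.
  H_2: rank ker ∂_2 − rank ∂_3 = (8 − 7) − 0 = 1, and there is no ∂_3, so H_2 = Z.

As a check, the Euler characteristic is 6 − 12 + 8 = 2, which agrees with 1 − 0 + 1 = 2.

Hence the Betti numbers are b_0 = 1, b_1 = 0, b_2 = 1.

b_0 = 1, b_1 = 0, b_2 = 1.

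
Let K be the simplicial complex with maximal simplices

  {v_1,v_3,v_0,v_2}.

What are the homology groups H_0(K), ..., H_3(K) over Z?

Fix the vertex order v_0 < v_1 < v_2 < v_3 and write every simplex with vertices in increasing order. Then dim K = 3 and the simplices of K are:

  0-simplices (4): [v_0], [v_1], [v_2], [v_3]
  1-simplices (6): [v_0,v_1], [v_0,v_2], [v_0,v_3], [v_1,v_2], [v_1,v_3], [v_2,v_3]
  2-simplices (4): [v_0,v_1,v_2], [v_0,v_1,v_3], [v_0,v_2,v_3], [v_1,v_2,v_3]
  3-simplices (1): [v_0,v_1,v_2,v_3]

Hence C_0 ≅ Z^4, C_1 ≅ Z^6, C_2 ≅ Z^4, C_3 ≅ Z^1.

The boundary map ∂_1: C_1 → C_0 sends each edge [p,q] (with p < q) to q − p.
This gives a 4×6 integer matrix of rank 3; reducing to Smith normal form yields diagonal entries (1,1,1).

∂_2: C_2 → C_1 acts by ∂[p,q,r] = [q,r] − [p,r] + [p,q]. For instance
  ∂[v_0,v_1,v_2] = [v_1,v_2] − [v_0,v_2] + [v_0,v_1],
  ∂[v_1,v_2,v_3] = [v_2,v_3] − [v_1,v_3] + [v_1,v_2].
This gives a 6×4 integer matrix of rank 3; reducing to Smith normal form yields diagonal entries (1,1,1).

The boundary map ∂_3: C_3 → C_2 sends each 3-simplex σ to the alternating sum Σ_i (−1)^i (σ with its i-th vertex removed). For instance
  ∂[v_0,v_1,v_2,v_3] = [v_1,v_2,v_3] − [v_0,v_2,v_3] + [v_0,v_1,v_3] − [v_0,v_1,v_2].
The 4×1 boundary matrix has rank 1 and Smith normal form diag(1).

Now H_k = ker ∂_k / im ∂_{k+1}, so:

  H_0: rank C_0 − rank ∂_1 = 4 − 3 = 1, and the invariant factors of ∂_1 are all 1, so H_0 = Z.
  H_1: rank ker ∂_1 − rank ∂_2 = (6 − 3) − 3 = 0, and the invariant factors of ∂_2 are all 1, so H_1 = 0.
  H_2: rank ker ∂_2 − rank ∂_3 = (4 − 3) − 1 = 0, and the invariant factors of ∂_3 are all 1, so H_2 = 0.
  H_3: rank ker ∂_3 − rank ∂_4 = (1 − 1) − 0 = 0, and there is no ∂_4, so H_3 = 0.

(K is a triangulation of the 3-simplex.)

H_0 = Z,  H_1 = 0,  H_2 = 0,  H_3 = 0.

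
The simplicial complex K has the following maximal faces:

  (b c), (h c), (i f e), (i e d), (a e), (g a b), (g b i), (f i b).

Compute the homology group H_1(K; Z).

Order the vertices as a < b < c < d < e < f < g < h < i. Listing each simplex with vertices in this order, K has dimension 2 with simplices:

  0-simplices (9): a, b, c, d, e, f, g, h, i
  1-simplices (14): ab, ae, ag, bc, bf, bg, bi, ch, de, di, ef, ei, fi, gi
  2-simplices (5): abg, bfi, bgi, dei, efi

Hence C_0 ≅ Z^9, C_1 ≅ Z^14, C_2 ≅ Z^5.

The boundary map ∂_1: C_1 → C_0 sends each edge [p,q] (with p < q) to q − p. For instance
  ∂bg = g − b.
As a 9×14 matrix over Z this has rank 8, with invariant factors (1,1,1,1,1,1,1,1).

∂_2: C_2 → C_1 maps a triangle to the signed sum of its edges. For instance
  ∂efi = fi − ei + ef,
  ∂bgi = gi − bi + bg.
The resulting 14×5 matrix has rank 5, and its Smith normal form has invariant factors (1,1,1,1,1).

From H_k ≅ ker(∂_k) / im(∂_{k+1}) we obtain:

  H_1: rank ker ∂_1 − rank ∂_2 = (14 − 8) − 5 = 1, and the invariant factors of ∂_2 are all 1, so H_1 = Z.

H_1 = Z.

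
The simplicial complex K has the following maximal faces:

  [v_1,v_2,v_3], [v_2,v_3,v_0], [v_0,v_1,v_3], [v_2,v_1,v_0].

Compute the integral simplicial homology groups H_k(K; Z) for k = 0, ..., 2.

Fix the vertex order v_0 < v_1 < v_2 < v_3 and write every simplex with vertices in increasing order. Then dim K = 2 and the simplices of K are:

  0-simplices (4): [v_0], [v_1], [v_2], [v_3]
  1-simplices (6): [v_0,v_1], [v_0,v_2], [v_0,v_3], [v_1,v_2], [v_1,v_3], [v_2,v_3]
  2-simplices (4): [v_0,v_1,v_2], [v_0,v_1,v_3], [v_0,v_2,v_3], [v_1,v_2,v_3]

Hence C_0 ≅ Z^4, C_1 ≅ Z^6, C_2 ≅ Z^4.

The boundary map ∂_1: C_1 → C_0 sends each edge [p,q] (with p < q) to q − p. For instance
  ∂[v_0,v_1] = [v_1] − [v_0].
This gives a 4×6 integer matrix of rank 3; reducing to Smith normal form yields diagonal entries (1,1,1).

The boundary map ∂_2: C_2 → C_1 sends each 2-simplex [p,q,r] to [q,r] − [p,r] + [p,q]. For instance
  ∂[v_0,v_2,v_3] = [v_2,v_3] − [v_0,v_3] + [v_0,v_2],
  ∂[v_0,v_1,v_2] = [v_1,v_2] − [v_0,v_2] + [v_0,v_1].
The resulting 6×4 matrix has rank 3, and its Smith normal form has invariant factors (1,1,1).

Now H_k = ker ∂_k / im ∂_{k+1}, so:

  H_0: rank C_0 − rank ∂_1 = 4 − 3 = 1, and the invariant factors of ∂_1 are all 1, so H_0 = Z.
  H_1: rank ker ∂_1 − rank ∂_2 = (6 − 3) − 3 = 0, and the invariant factors of ∂_2 are all 1, so H_1 = 0.
  H_2: rank ker ∂_2 − rank ∂_3 = (4 − 3) − 0 = 1, and there is no ∂_3, so H_2 = Z.

As a check, the Euler characteristic is 4 − 6 + 4 = 2, which agrees with 1 − 0 + 1 = 2.
(K is a triangulation of the 2-sphere S^2.)

H_0 ≅ Z,  H_1 = 0,  H_2 ≅ Z.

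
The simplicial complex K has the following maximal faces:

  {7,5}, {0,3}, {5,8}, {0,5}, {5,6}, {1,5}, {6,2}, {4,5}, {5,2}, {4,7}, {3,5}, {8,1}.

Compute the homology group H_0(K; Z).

H_0 = Z.

Take the total order 0 < 1 < 2 < 3 < 4 < 5 < 6 < 7 < 8 on the vertex set. Then K (dimension 1) consists of the simplices:

  0-simplices (9): [0], [1], [2], [3], [4], [5], [6], [7], [8]
  1-simplices (12): [0,3], [0,5], [1,5], [1,8], [2,5], [2,6], [3,5], [4,5], [4,7], [5,6], [5,7], [5,8]

Hence C_0 ≅ Z^9, C_1 ≅ Z^12.

∂_1: C_1 → C_0 is given by ∂[p,q] = [q] − [p]. For instance
  ∂[2,6] = [6] − [2].
This gives a 9×12 integer matrix of rank 8; reducing to Smith normal form yields diagonal entries (1,1,1,1,1,1,1,1).

Reading off H_k = ker ∂_k / im ∂_{k+1}:

  H_0: rank C_0 − rank ∂_1 = 9 − 8 = 1, and the invariant factors of ∂_1 are all 1, so H_0 = Z.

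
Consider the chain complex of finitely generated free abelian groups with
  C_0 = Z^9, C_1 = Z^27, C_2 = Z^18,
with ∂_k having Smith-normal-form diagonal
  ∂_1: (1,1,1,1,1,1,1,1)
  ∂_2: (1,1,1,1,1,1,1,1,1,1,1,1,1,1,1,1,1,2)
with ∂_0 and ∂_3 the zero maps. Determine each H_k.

H_0 ≅ Z,  H_1 ≅ Z ⊕ Z/2,  H_2 = 0.

H_0: b_0 = 9 − 0 − 8 = 1; torsion from ∂_1 factors > 1: none. So H_0 ≅ Z.
H_1: b_1 = 27 − 8 − 18 = 1; torsion from ∂_2 factors > 1: [2]. So H_1 ≅ Z ⊕ Z/2.
H_2: b_2 = 18 − 18 − 0 = 0; torsion from ∂_3 factors > 1: none. So H_2 ≅ 0.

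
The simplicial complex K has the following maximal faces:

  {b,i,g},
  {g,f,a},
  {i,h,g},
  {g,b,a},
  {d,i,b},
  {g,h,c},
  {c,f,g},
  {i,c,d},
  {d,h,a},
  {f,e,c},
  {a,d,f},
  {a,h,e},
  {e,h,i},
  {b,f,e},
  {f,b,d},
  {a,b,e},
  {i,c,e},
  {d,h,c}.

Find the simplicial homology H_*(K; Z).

Fix the vertex order a < b < c < d < e < f < g < h < i and write every simplex with vertices in increasing order. Then dim K = 2 and the simplices of K are:

  0-simplices (9): a, b, c, d, e, f, g, h, i
  1-simplices (27): ab, ad, ae, af, ag, ah, bd, be, bf, bg, bi, cd, ce, cf, cg, ch, ci, df, dh, di, ef, eh, ei, fg, gh, gi, hi
  2-simplices (18): abe, abg, adf, adh, aeh, afg, bdf, bdi, bef, bgi, cdh, cdi, cef, cei, cfg, cgh, ehi, ghi

Hence C_0 ≅ Z^9, C_1 ≅ Z^27, C_2 ≅ Z^18.

The boundary map ∂_1: C_1 → C_0 sends each edge [p,q] (with p < q) to q − p. For instance
  ∂hi = i − h.
The 9×27 boundary matrix has rank 8 and Smith normal form diag(1,1,1,1,1,1,1,1).

Boundary ∂_2: C_2 → C_1 acts by ∂[p,q,r] = [q,r] − [p,r] + [p,q]. For instance
  ∂cdh = dh − ch + cd,
  ∂adf = df − af + ad.
The resulting 27×18 matrix has rank 18, and its Smith normal form has invariant factors (1,1,1,1,1,1,1,1,1,1,1,1,1,1,1,1,1,2).

Computing H_k = (kernel of ∂_k) / (image of ∂_{k+1}):

  H_0: rank C_0 − rank ∂_1 = 9 − 8 = 1, and the invariant factors of ∂_1 are all 1, so H_0 = Z.
  H_1: rank ker ∂_1 − rank ∂_2 = (27 − 8) − 18 = 1, and ∂_2 has invariant factor 2 > 1, so H_1 = Z ⊕ Z/2Z.
  H_2: rank ker ∂_2 − rank ∂_3 = (18 − 18) − 0 = 0, and there is no ∂_3, so H_2 = 0.

H_0 = Z,  H_1 = Z ⊕ Z/2Z,  H_2 = 0.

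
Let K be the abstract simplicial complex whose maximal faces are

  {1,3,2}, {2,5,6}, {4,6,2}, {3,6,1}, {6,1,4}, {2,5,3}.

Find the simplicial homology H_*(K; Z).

H_0 ≅ Z,  H_1 ≅ Z,  H_2 = 0.

Order the vertices as 1 < 2 < 3 < 4 < 5 < 6. Listing each simplex with vertices in this order, K has dimension 2 with simplices:

  0-simplices (6): [1], [2], [3], [4], [5], [6]
  1-simplices (12): [1,2], [1,3], [1,4], [1,6], [2,3], [2,4], [2,5], [2,6], [3,5], [3,6], [4,6], [5,6]
  2-simplices (6): [1,2,3], [1,3,6], [1,4,6], [2,3,5], [2,4,6], [2,5,6]

giving chain groups C_0 ≅ Z^6, C_1 ≅ Z^12, C_2 ≅ Z^6.

The boundary map ∂_1: C_1 → C_0 is given by ∂[p,q] = [q] − [p]. For instance
  ∂[2,3] = [3] − [2].
This gives a 6×12 integer matrix of rank 5; reducing to Smith normal form yields diagonal entries (1,1,1,1,1).

The boundary map ∂_2: C_2 → C_1 maps a triangle to the signed sum of its edges. For instance
  ∂[2,5,6] = [5,6] − [2,6] + [2,5],
  ∂[1,4,6] = [4,6] − [1,6] + [1,4].
The 12×6 boundary matrix has rank 6 and Smith normal form diag(1,1,1,1,1,1).

Computing H_k = (kernel of ∂_k) / (image of ∂_{k+1}):

  H_0: rank C_0 − rank ∂_1 = 6 − 5 = 1, and the invariant factors of ∂_1 are all 1, so H_0 = Z.
  H_1: rank ker ∂_1 − rank ∂_2 = (12 − 5) − 6 = 1, and the invariant factors of ∂_2 are all 1, so H_1 = Z.
  H_2: rank ker ∂_2 − rank ∂_3 = (6 − 6) − 0 = 0, and there is no ∂_3, so H_2 = 0.

As a check, the Euler characteristic is 6 − 12 + 6 = 0, which agrees with 1 − 1 + 0 = 0.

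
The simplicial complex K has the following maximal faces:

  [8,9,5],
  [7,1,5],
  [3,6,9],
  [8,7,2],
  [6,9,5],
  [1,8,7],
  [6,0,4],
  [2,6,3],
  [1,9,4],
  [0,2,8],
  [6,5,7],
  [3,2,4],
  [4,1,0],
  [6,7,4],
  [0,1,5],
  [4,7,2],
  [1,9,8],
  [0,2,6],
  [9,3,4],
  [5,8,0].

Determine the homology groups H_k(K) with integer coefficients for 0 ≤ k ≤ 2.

H_0 ≅ Z,  H_1 ≅ Z ⊕ Z/2,  H_2 = 0.

K has 10 vertices, 30 edges, 20 triangles.
rank ∂_0 = 0, rank ∂_1 = 9 ⇒ b_0 = 10 − 0 − 9 = 1; all invariant factors of ∂_1 are 1 so no torsion. So H_0 ≅ Z.
rank ∂_1 = 9, rank ∂_2 = 20 ⇒ b_1 = 30 − 9 − 20 = 1; ∂_2 has invariant factor(s) [2] giving torsion. So H_1 ≅ Z ⊕ Z/2.
rank ∂_2 = 20, rank ∂_3 = 0 ⇒ b_2 = 20 − 20 − 0 = 0. So H_2 ≅ 0.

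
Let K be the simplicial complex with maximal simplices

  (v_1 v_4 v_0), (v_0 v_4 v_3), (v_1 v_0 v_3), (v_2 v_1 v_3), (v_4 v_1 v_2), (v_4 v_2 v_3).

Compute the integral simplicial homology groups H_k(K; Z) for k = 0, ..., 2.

H_0 ≅ Z,  H_1 = 0,  H_2 ≅ Z.

Order the vertices as v_0 < v_1 < v_2 < v_3 < v_4. Listing each simplex with vertices in this order, K has dimension 2 with simplices:

  0-simplices (5): [v_0], [v_1], [v_2], [v_3], [v_4]
  1-simplices (9): [v_0,v_1], [v_0,v_3], [v_0,v_4], [v_1,v_2], [v_1,v_3], [v_1,v_4], [v_2,v_3], [v_2,v_4], [v_3,v_4]
  2-simplices (6): [v_0,v_1,v_3], [v_0,v_1,v_4], [v_0,v_3,v_4], [v_1,v_2,v_3], [v_1,v_2,v_4], [v_2,v_3,v_4]

Hence C_0 ≅ Z^5, C_1 ≅ Z^9, C_2 ≅ Z^6.

The boundary map ∂_1: C_1 → C_0 sends each edge [p,q] (with p < q) to q − p. For instance
  ∂[v_1,v_3] = [v_3] − [v_1].
This gives a 5×9 integer matrix of rank 4; reducing to Smith normal form yields diagonal entries (1,1,1,1).

The boundary map ∂_2: C_2 → C_1 sends each 2-simplex [p,q,r] to [q,r] − [p,r] + [p,q]. For instance
  ∂[v_1,v_2,v_3] = [v_2,v_3] − [v_1,v_3] + [v_1,v_2],
  ∂[v_0,v_1,v_3] = [v_1,v_3] − [v_0,v_3] + [v_0,v_1].
The 9×6 boundary matrix has rank 5 and Smith normal form diag(1,1,1,1,1).

Now H_k = ker ∂_k / im ∂_{k+1}, so:

  H_0: rank C_0 − rank ∂_1 = 5 − 4 = 1, and the invariant factors of ∂_1 are all 1, so H_0 = Z.
  H_1: rank ker ∂_1 − rank ∂_2 = (9 − 4) − 5 = 0, and the invariant factors of ∂_2 are all 1, so H_1 = 0.
  H_2: rank ker ∂_2 − rank ∂_3 = (6 − 5) − 0 = 1, and there is no ∂_3, so H_2 = Z.

(K is a triangulation of the 2-sphere S^2.)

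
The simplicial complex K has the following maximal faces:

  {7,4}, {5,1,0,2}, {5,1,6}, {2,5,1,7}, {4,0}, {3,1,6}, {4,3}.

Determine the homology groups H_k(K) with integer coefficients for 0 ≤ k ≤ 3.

Order the vertices as 0 < 1 < 2 < 3 < 4 < 5 < 6 < 7. Listing each simplex with vertices in this order, K has dimension 3 with simplices:

  0-simplices (8): [0], [1], [2], [3], [4], [5], [6], [7]
  1-simplices (16): [0,1], [0,2], [0,4], [0,5], [1,2], [1,3], [1,5], [1,6], [1,7], [2,5], [2,7], [3,4], [3,6], [4,7], [5,6], [5,7]
  2-simplices (9): [0,1,2], [0,1,5], [0,2,5], [1,2,5], [1,2,7], [1,3,6], [1,5,6], [1,5,7], [2,5,7]
  3-simplices (2): [0,1,2,5], [1,2,5,7]

so the chain groups are C_0 ≅ Z^8, C_1 ≅ Z^16, C_2 ≅ Z^9, C_3 ≅ Z^2.

∂_1: C_1 → C_0 sends each edge [p,q] (with p < q) to q − p.
As a 8×16 matrix over Z this has rank 7, with invariant factors (1,1,1,1,1,1,1).

Boundary ∂_2: C_2 → C_1 sends each 2-simplex [p,q,r] to [q,r] − [p,r] + [p,q]. For instance
  ∂[1,5,7] = [5,7] − [1,7] + [1,5],
  ∂[0,1,2] = [1,2] − [0,2] + [0,1].
As a 16×9 matrix over Z this has rank 7, with invariant factors (1,1,1,1,1,1,1).

Boundary ∂_3: C_3 → C_2 sends each 3-simplex σ to the alternating sum Σ_i (−1)^i (σ with its i-th vertex removed). For instance
  ∂[0,1,2,5] = [1,2,5] − [0,2,5] + [0,1,5] − [0,1,2],
  ∂[1,2,5,7] = [2,5,7] − [1,5,7] + [1,2,7] − [1,2,5].
As a 9×2 matrix over Z this has rank 2, with invariant factors (1,1).

Computing H_k = (kernel of ∂_k) / (image of ∂_{k+1}):

  H_0: rank C_0 − rank ∂_1 = 8 − 7 = 1, and the invariant factors of ∂_1 are all 1, so H_0 ≅ Z.
  H_1: rank ker ∂_1 − rank ∂_2 = (16 − 7) − 7 = 2, and the invariant factors of ∂_2 are all 1, so H_1 ≅ Z^2.
  H_2: rank ker ∂_2 − rank ∂_3 = (9 − 7) − 2 = 0, and the invariant factors of ∂_3 are all 1, so H_2 ≅ 0.
  H_3: rank ker ∂_3 − rank ∂_4 = (2 − 2) − 0 = 0, and there is no ∂_4, so H_3 ≅ 0.

As a check, the Euler characteristic is 8 − 16 + 9 − 2 = -1, which agrees with 1 − 2 + 0 − 0 = -1.

H_0 = Z,  H_1 = Z^2,  H_2 = 0,  H_3 = 0.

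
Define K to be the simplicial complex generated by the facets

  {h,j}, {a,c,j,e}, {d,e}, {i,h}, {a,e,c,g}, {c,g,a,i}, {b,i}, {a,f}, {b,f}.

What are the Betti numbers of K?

Take the total order a < b < c < d < e < f < g < h < i < j on the vertex set. Then K (dimension 3) consists of the simplices:

  0-simplices (10): a, b, c, d, e, f, g, h, i, j
  1-simplices (18): ac, ae, af, ag, ai, aj, bf, bi, ce, cg, ci, cj, de, eg, ej, gi, hi, hj
  2-simplices (10): ace, acg, aci, acj, aeg, aej, agi, ceg, cej, cgi
  3-simplices (3): aceg, acej, acgi

so the chain groups are C_0 ≅ Z^10, C_1 ≅ Z^18, C_2 ≅ Z^10, C_3 ≅ Z^3.

The boundary map ∂_1: C_1 → C_0 maps an edge to its endpoints' difference, ∂[p,q] = q − p. For instance
  ∂eg = g − e.
The resulting 10×18 matrix has rank 9, and its Smith normal form has invariant factors (1,1,1,1,1,1,1,1,1).

Boundary ∂_2: C_2 → C_1 sends each 2-simplex [p,q,r] to [q,r] − [p,r] + [p,q]. For instance
  ∂aeg = eg − ag + ae,
  ∂acj = cj − aj + ac.
As a 18×10 matrix over Z this has rank 7, with invariant factors (1,1,1,1,1,1,1).

Boundary ∂_3: C_3 → C_2 sends each 3-simplex σ to the alternating sum Σ_i (−1)^i (σ with its i-th vertex removed). For instance
  ∂acgi = cgi − agi + aci − acg,
  ∂acej = cej − aej + acj − ace.
As a 10×3 matrix over Z this has rank 3, with invariant factors (1,1,1).

Now H_k = ker ∂_k / im ∂_{k+1}, so:

  H_0: rank C_0 − rank ∂_1 = 10 − 9 = 1, and the invariant factors of ∂_1 are all 1, so H_0 ≅ Z.
  H_1: rank ker ∂_1 − rank ∂_2 = (18 − 9) − 7 = 2, and the invariant factors of ∂_2 are all 1, so H_1 ≅ Z^2.
  H_2: rank ker ∂_2 − rank ∂_3 = (10 − 7) − 3 = 0, and the invariant factors of ∂_3 are all 1, so H_2 ≅ 0.
  H_3: rank ker ∂_3 − rank ∂_4 = (3 − 3) − 0 = 0, and there is no ∂_4, so H_3 ≅ 0.

Hence the Betti numbers are b_0 = 1, b_1 = 2, b_2 = 0, b_3 = 0.

b_0 = 1, b_1 = 2, b_2 = 0, b_3 = 0.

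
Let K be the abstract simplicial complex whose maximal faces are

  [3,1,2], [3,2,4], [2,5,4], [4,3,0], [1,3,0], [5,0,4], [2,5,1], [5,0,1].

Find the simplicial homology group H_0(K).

H_0 = Z.

We work with the vertex ordering 0 < 1 < 2 < 3 < 4 < 5. The simplices of K, each written with vertices in increasing order, are:

  0-simplices (6): [0], [1], [2], [3], [4], [5]
  1-simplices (12): [0,1], [0,3], [0,4], [0,5], [1,2], [1,3], [1,5], [2,3], [2,4], [2,5], [3,4], [4,5]
  2-simplices (8): [0,1,3], [0,1,5], [0,3,4], [0,4,5], [1,2,3], [1,2,5], [2,3,4], [2,4,5]

so the chain groups are C_0 ≅ Z^6, C_1 ≅ Z^12, C_2 ≅ Z^8.

The boundary map ∂_1: C_1 → C_0 is given by ∂[p,q] = [q] − [p]. For instance
  ∂[2,3] = [3] − [2].
This gives a 6×12 integer matrix of rank 5; reducing to Smith normal form yields diagonal entries (1,1,1,1,1).

Boundary ∂_2: C_2 → C_1 maps a triangle to the signed sum of its edges. For instance
  ∂[0,4,5] = [4,5] − [0,5] + [0,4],
  ∂[2,3,4] = [3,4] − [2,4] + [2,3].
This gives a 12×8 integer matrix of rank 7; reducing to Smith normal form yields diagonal entries (1,1,1,1,1,1,1).

Reading off H_k = ker ∂_k / im ∂_{k+1}:

  H_0: rank C_0 − rank ∂_1 = 6 − 5 = 1, and the invariant factors of ∂_1 are all 1, so H_0 ≅ Z.

(K is a triangulation of the 2-sphere S^2.)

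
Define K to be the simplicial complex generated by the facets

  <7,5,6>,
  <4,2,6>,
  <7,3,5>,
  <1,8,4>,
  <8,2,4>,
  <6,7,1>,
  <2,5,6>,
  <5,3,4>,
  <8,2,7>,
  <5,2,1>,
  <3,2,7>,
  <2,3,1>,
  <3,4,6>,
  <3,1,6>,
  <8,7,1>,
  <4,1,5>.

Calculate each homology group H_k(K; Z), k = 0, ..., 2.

H_0 ≅ Z,  H_1 ≅ Z^2,  H_2 ≅ Z.

Fix the vertex order 1 < 2 < 3 < 4 < 5 < 6 < 7 < 8 and write every simplex with vertices in increasing order. Then dim K = 2 and the simplices of K are:

  0-simplices (8): [1], [2], [3], [4], [5], [6], [7], [8]
  1-simplices (24): (24 of them)
  2-simplices (16): [1,2,3], [1,2,5], [1,3,6], [1,4,5], [1,4,8], [1,6,7], [1,7,8], [2,3,7], [2,4,6], [2,4,8], [2,5,6], [2,7,8], [3,4,5], [3,4,6], [3,5,7], [5,6,7]

so the chain groups are C_0 ≅ Z^8, C_1 ≅ Z^24, C_2 ≅ Z^16.

∂_1: C_1 → C_0 maps an edge to its endpoints' difference, ∂[p,q] = q − p. For instance
  ∂[1,4] = [4] − [1].
The 8×24 boundary matrix has rank 7 and Smith normal form diag(1,1,1,1,1,1,1).

Boundary ∂_2: C_2 → C_1 sends each 2-simplex [p,q,r] to [q,r] − [p,r] + [p,q]. For instance
  ∂[1,4,5] = [4,5] − [1,5] + [1,4],
  ∂[1,7,8] = [7,8] − [1,8] + [1,7].
The resulting 24×16 matrix has rank 15, and its Smith normal form has invariant factors (1,1,1,1,1,1,1,1,1,1,1,1,1,1,1).

Now H_k = ker ∂_k / im ∂_{k+1}, so:

  H_0: rank C_0 − rank ∂_1 = 8 − 7 = 1, and the invariant factors of ∂_1 are all 1, so H_0 ≅ Z.
  H_1: rank ker ∂_1 − rank ∂_2 = (24 − 7) − 15 = 2, and the invariant factors of ∂_2 are all 1, so H_1 ≅ Z^2.
  H_2: rank ker ∂_2 − rank ∂_3 = (16 − 15) − 0 = 1, and there is no ∂_3, so H_2 ≅ Z.

As a check, the Euler characteristic is 8 − 24 + 16 = 0, which agrees with 1 − 2 + 1 = 0.
(K is a triangulation of the torus T^2.)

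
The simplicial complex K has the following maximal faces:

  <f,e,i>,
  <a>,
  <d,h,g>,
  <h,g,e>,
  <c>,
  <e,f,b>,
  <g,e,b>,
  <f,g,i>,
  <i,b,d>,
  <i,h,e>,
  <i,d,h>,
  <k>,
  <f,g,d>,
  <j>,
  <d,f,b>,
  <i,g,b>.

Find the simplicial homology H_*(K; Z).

Order the vertices as a < b < c < d < e < f < g < h < i < j < k. Listing each simplex with vertices in this order, K has dimension 2 with simplices:

  0-simplices (11): a, b, c, d, e, f, g, h, i, j, k
  1-simplices (18): bd, be, bf, bg, bi, df, dg, dh, di, ef, eg, eh, ei, fg, fi, gh, gi, hi
  2-simplices (12): bdf, bdi, bef, beg, bgi, dfg, dgh, dhi, efi, egh, ehi, fgi

so the chain groups are C_0 ≅ Z^11, C_1 ≅ Z^18, C_2 ≅ Z^12.

The boundary map ∂_1: C_1 → C_0 maps an edge to its endpoints' difference, ∂[p,q] = q − p.
The 11×18 boundary matrix has rank 6 and Smith normal form diag(1,1,1,1,1,1).

∂_2: C_2 → C_1 maps a triangle to the signed sum of its edges. For instance
  ∂beg = eg − bg + be,
  ∂bdf = df − bf + bd.
The 18×12 boundary matrix has rank 12 and Smith normal form diag(1,1,1,1,1,1,1,1,1,1,1,2).

Reading off H_k = ker ∂_k / im ∂_{k+1}:

  H_0: rank C_0 − rank ∂_1 = 11 − 6 = 5, and the invariant factors of ∂_1 are all 1, so H_0 = Z^5.
  H_1: rank ker ∂_1 − rank ∂_2 = (18 − 6) − 12 = 0, and ∂_2 has invariant factor 2 > 1, so H_1 = Z/2.
  H_2: rank ker ∂_2 − rank ∂_3 = (12 − 12) − 0 = 0, and there is no ∂_3, so H_2 = 0.

As a check, the Euler characteristic is 11 − 18 + 12 = 5, which agrees with 5 − 0 + 0 = 5.
(K is a triangulation of the disjoint union of a set of 4 points and the real projective plane RP^2.)

H_0 = Z^5,  H_1 = Z/2,  H_2 = 0.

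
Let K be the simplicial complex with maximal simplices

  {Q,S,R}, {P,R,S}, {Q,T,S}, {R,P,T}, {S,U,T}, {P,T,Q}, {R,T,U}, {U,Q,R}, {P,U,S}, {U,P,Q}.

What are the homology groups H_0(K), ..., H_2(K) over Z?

Fix the vertex order P < Q < R < S < T < U and write every simplex with vertices in increasing order. Then dim K = 2 and the simplices of K are:

  0-simplices (6): P, Q, R, S, T, U
  1-simplices (15): PQ, PR, PS, PT, PU, QR, QS, QT, QU, RS, RT, RU, ST, SU, TU
  2-simplices (10): PQT, PQU, PRS, PRT, PSU, QRS, QRU, QST, RTU, STU

so the chain groups are C_0 ≅ Z^6, C_1 ≅ Z^15, C_2 ≅ Z^10.

Boundary ∂_1: C_1 → C_0 sends each edge [p,q] (with p < q) to q − p.
The 6×15 boundary matrix has rank 5 and Smith normal form diag(1,1,1,1,1).

∂_2: C_2 → C_1 sends each 2-simplex [p,q,r] to [q,r] − [p,r] + [p,q]. For instance
  ∂STU = TU − SU + ST,
  ∂QST = ST − QT + QS.
The 15×10 boundary matrix has rank 10 and Smith normal form diag(1,1,1,1,1,1,1,1,1,2).

Now H_k = ker ∂_k / im ∂_{k+1}, so:

  H_0: rank C_0 − rank ∂_1 = 6 − 5 = 1, and the invariant factors of ∂_1 are all 1, so H_0 ≅ Z.
  H_1: rank ker ∂_1 − rank ∂_2 = (15 − 5) − 10 = 0, and ∂_2 has invariant factor 2 > 1, so H_1 ≅ Z/2.
  H_2: rank ker ∂_2 − rank ∂_3 = (10 − 10) − 0 = 0, and there is no ∂_3, so H_2 ≅ 0.

As a check, the Euler characteristic is 6 − 15 + 10 = 1, which agrees with 1 − 0 + 0 = 1.
(K is a triangulation of the real projective plane RP^2.)

H_0 = Z,  H_1 = Z/2,  H_2 = 0.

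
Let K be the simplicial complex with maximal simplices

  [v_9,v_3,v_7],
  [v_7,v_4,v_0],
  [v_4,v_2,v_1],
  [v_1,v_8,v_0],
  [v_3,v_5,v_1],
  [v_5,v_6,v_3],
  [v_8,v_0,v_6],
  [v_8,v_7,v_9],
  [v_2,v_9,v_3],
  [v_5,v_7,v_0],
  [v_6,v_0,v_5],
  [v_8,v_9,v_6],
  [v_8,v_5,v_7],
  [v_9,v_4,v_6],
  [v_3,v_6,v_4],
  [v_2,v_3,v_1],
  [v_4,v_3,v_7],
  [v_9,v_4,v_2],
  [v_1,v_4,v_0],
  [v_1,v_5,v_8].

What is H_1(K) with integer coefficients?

We work with the vertex ordering v_0 < v_1 < v_2 < v_3 < v_4 < v_5 < v_6 < v_7 < v_8 < v_9. The simplices of K, each written with vertices in increasing order, are:

  0-simplices (10): [v_0], [v_1], [v_2], [v_3], [v_4], [v_5], [v_6], [v_7], [v_8], [v_9]
  1-simplices (30): (30 of them)
  2-simplices (20): (20 of them)

Hence C_0 ≅ Z^10, C_1 ≅ Z^30, C_2 ≅ Z^20.

∂_1: C_1 → C_0 sends each edge [p,q] (with p < q) to q − p. For instance
  ∂[v_6,v_9] = [v_9] − [v_6].
As a 10×30 matrix over Z this has rank 9, with invariant factors (1,1,1,1,1,1,1,1,1).

Boundary ∂_2: C_2 → C_1 sends each 2-simplex [p,q,r] to [q,r] − [p,r] + [p,q]. For instance
  ∂[v_3,v_5,v_6] = [v_5,v_6] − [v_3,v_6] + [v_3,v_5],
  ∂[v_0,v_1,v_8] = [v_1,v_8] − [v_0,v_8] + [v_0,v_1].
This gives a 30×20 integer matrix of rank 20; reducing to Smith normal form yields diagonal entries (1,1,1,1,1,1,1,1,1,1,1,1,1,1,1,1,1,1,1,2).

Now H_k = ker ∂_k / im ∂_{k+1}, so:

  H_1: rank ker ∂_1 − rank ∂_2 = (30 − 9) − 20 = 1, and ∂_2 has invariant factor 2 > 1, so H_1 = Z ⊕ Z_2.

(K is a triangulation of the Klein bottle.)

H_1 ≅ Z ⊕ Z_2.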